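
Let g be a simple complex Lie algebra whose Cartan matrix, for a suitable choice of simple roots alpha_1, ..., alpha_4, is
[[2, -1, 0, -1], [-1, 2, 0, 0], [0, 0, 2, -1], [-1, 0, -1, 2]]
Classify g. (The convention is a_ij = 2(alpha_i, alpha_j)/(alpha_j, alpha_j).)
The matrix has rank 4 with 2's on the diagonal. Reading the off-diagonal entries as Dynkin edges (a single edge where a_ij = a_ji = -1; a double or triple edge where a_ij * a_ji = 2 or 3), the diagram is a chain of 4 nodes with single edges (A_4). One simple-root ordering that puts it in standard form is (alpha_2, alpha_1, alpha_4, alpha_3). So the algebra is type A_4, i.e. sl(5).

A_4 (sl(5))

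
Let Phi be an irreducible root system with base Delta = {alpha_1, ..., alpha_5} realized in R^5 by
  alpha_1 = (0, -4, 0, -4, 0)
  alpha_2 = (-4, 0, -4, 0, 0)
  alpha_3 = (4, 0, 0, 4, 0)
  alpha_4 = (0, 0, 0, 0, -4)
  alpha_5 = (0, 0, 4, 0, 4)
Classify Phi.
type B_5

Compute the Cartan integers a_ij = 2(alpha_i, alpha_j)/(alpha_j, alpha_j); the resulting 5x5 Cartan matrix is
[[2, 0, -1, 0, 0], [0, 2, -1, 0, -1], [-1, -1, 2, 0, 0], [0, 0, 0, 2, -1], [0, -1, 0, -2, 2]].
The roots have two lengths (squared-length ratio 2:1); the short ones are alpha_{4}. The associated Dynkin diagram is a chain of 5 nodes with a double edge at one end; the terminal node there is the unique short simple root (B_5), so the type is B_5 (the algebra so(11)).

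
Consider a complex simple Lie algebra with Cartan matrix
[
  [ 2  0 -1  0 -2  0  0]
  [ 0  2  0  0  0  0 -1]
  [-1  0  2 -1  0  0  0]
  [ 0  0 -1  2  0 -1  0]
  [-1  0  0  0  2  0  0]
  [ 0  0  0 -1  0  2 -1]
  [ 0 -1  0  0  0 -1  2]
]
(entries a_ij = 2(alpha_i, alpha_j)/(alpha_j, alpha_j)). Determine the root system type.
B_7 (so(15))

The matrix has rank 7 with 2's on the diagonal. Reading the off-diagonal entries as Dynkin edges (a single edge where a_ij = a_ji = -1; a double or triple edge where a_ij * a_ji = 2 or 3), the diagram is a chain of 7 nodes with a double edge at one end; the terminal node there is the unique short simple root (B_7). One simple-root ordering that puts it in standard form is (alpha_2, alpha_7, alpha_6, alpha_4, alpha_3, alpha_1, alpha_5). So the algebra is type B_7, i.e. so(15).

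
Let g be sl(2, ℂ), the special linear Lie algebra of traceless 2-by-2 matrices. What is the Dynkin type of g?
This is sl(2), which has dimension 2^2 - 1 = 3 and rank 2 - 1 = 1 (a Cartan subalgebra is the diagonal traceless matrices). In the classification of classical Lie algebras, the special linear algebra sl(n+1) has type A_n; here n = 1, so the Dynkin diagram is a chain of 1 nodes with single edges (A_1). Hence the type is A_1.

A_1 (sl(2))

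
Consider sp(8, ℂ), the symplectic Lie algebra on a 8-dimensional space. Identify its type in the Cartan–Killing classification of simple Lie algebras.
C_4

This is sp(8), which has dimension 8(8+1)/2 = 36 and rank 8/2 = 4. In the classification of classical Lie algebras, the symplectic algebra sp(2n) has type C_n; here n = 4, so the Dynkin diagram is a chain of 4 nodes with a double edge at one end; the terminal node there is the unique long simple root (C_4). Hence the type is C_4.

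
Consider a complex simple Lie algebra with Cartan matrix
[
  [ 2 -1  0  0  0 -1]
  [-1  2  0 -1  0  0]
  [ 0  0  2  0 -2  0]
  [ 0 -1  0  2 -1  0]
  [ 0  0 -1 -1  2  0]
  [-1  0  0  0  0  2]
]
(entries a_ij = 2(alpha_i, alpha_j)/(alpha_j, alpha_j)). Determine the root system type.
The matrix has rank 6 with 2's on the diagonal. Reading the off-diagonal entries as Dynkin edges (a single edge where a_ij = a_ji = -1; a double or triple edge where a_ij * a_ji = 2 or 3), the diagram is a chain of 6 nodes with a double edge at one end; the terminal node there is the unique long simple root (C_6). One simple-root ordering that puts it in standard form is (alpha_6, alpha_1, alpha_2, alpha_4, alpha_5, alpha_3). So the algebra is type C_6, i.e. sp(12).

C_6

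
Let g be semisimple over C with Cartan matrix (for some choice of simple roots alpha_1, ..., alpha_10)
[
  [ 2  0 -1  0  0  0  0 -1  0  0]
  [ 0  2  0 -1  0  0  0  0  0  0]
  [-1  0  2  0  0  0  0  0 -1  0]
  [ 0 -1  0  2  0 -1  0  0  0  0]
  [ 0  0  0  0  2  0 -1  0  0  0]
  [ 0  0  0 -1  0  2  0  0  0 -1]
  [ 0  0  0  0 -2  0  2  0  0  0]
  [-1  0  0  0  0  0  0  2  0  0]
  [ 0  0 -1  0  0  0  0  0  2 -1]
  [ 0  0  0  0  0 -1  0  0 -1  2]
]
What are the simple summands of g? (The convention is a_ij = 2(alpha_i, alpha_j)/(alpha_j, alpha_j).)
The diagram associated to this matrix has two connected components: the simple roots {alpha_1, alpha_2, alpha_3, alpha_4, alpha_6, alpha_8, alpha_9, alpha_10} form a chain of 8 nodes with single edges (A_8), and {alpha_5, alpha_7} form a chain of 2 nodes with a double edge at one end; the terminal node there is the unique short simple root (B_2). A semisimple Lie algebra decomposes uniquely as the direct sum of simple ideals, one per connected component of its Dynkin diagram, so g ≅ A_8 ⊕ B_2 (dimension 80 + 10 = 90).

A_8 (sl(9)) + B_2 (so(5))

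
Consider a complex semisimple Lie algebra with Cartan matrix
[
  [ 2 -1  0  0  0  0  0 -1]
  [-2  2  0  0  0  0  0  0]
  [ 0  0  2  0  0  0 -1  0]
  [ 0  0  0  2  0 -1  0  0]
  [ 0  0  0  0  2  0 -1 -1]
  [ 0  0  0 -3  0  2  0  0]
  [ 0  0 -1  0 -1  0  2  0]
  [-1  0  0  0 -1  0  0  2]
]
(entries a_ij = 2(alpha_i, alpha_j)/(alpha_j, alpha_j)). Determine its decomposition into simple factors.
The diagram associated to this matrix has two connected components: the simple roots {alpha_1, alpha_2, alpha_3, alpha_5, alpha_7, alpha_8} form a chain of 6 nodes with a double edge at one end; the terminal node there is the unique long simple root (C_6), and {alpha_4, alpha_6} form two nodes joined by a triple edge (G_2). A semisimple Lie algebra decomposes uniquely as the direct sum of simple ideals, one per connected component of its Dynkin diagram, so g ≅ C_6 ⊕ G_2 (dimension 78 + 14 = 92).

type C_6 ⊕ type G_2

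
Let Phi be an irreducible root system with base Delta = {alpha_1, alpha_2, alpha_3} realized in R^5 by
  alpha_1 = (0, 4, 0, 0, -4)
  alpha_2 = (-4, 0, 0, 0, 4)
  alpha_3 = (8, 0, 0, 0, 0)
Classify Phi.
C_3

Compute the Cartan integers a_ij = 2(alpha_i, alpha_j)/(alpha_j, alpha_j); the resulting 3x3 Cartan matrix is
[[2, -1, 0], [-1, 2, -1], [0, -2, 2]].
The roots have two lengths (squared-length ratio 2:1); the short ones are alpha_{1,2}. The associated Dynkin diagram is a chain of 3 nodes with a double edge at one end; the terminal node there is the unique long simple root (C_3), so the type is C_3 (the algebra sp(6)).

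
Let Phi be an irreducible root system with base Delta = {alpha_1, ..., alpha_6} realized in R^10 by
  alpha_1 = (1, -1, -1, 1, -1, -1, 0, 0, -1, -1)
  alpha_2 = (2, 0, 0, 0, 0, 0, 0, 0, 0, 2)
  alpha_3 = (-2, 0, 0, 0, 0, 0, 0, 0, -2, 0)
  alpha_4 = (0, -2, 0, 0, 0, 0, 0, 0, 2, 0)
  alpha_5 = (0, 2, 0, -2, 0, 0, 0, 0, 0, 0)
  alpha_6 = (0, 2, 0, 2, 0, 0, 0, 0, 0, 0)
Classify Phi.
Compute the Cartan integers a_ij = 2(alpha_i, alpha_j)/(alpha_j, alpha_j); the resulting 6x6 Cartan matrix is
[[2, 0, 0, 0, -1, 0], [0, 2, -1, 0, 0, 0], [0, -1, 2, -1, 0, 0], [0, 0, -1, 2, -1, -1], [-1, 0, 0, -1, 2, 0], [0, 0, 0, -1, 0, 2]].
All simple roots have the same length, so the diagram is simply laced. The associated Dynkin diagram is a chain of 5 nodes with one extra node attached to the third node from one end (E_6), so the type is E_6.

E_6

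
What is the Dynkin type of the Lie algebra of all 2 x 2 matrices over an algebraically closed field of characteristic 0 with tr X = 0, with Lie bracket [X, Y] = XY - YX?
This is sl(2), which has dimension 2^2 - 1 = 3 and rank 2 - 1 = 1 (a Cartan subalgebra is the diagonal traceless matrices). In the classification of classical Lie algebras, the special linear algebra sl(n+1) has type A_n; here n = 1, so the Dynkin diagram is a chain of 1 nodes with single edges (A_1). Hence the type is A_1.

A1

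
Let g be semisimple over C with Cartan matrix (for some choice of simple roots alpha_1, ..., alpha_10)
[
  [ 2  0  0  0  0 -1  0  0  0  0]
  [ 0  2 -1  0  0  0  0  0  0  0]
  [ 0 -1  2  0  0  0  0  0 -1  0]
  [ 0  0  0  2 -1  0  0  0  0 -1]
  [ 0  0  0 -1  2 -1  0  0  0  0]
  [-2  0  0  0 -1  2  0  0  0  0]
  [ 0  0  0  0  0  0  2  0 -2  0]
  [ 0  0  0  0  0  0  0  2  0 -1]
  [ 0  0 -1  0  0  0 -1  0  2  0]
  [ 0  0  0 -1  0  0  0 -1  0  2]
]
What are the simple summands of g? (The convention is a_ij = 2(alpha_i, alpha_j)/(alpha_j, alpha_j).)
The diagram associated to this matrix has two connected components: the simple roots {alpha_1, alpha_4, alpha_5, alpha_6, alpha_8, alpha_10} form a chain of 6 nodes with a double edge at one end; the terminal node there is the unique short simple root (B_6), and {alpha_2, alpha_3, alpha_7, alpha_9} form a chain of 4 nodes with a double edge at one end; the terminal node there is the unique long simple root (C_4). A semisimple Lie algebra decomposes uniquely as the direct sum of simple ideals, one per connected component of its Dynkin diagram, so g ≅ B_6 ⊕ C_4 (dimension 78 + 36 = 114).

B6 + C4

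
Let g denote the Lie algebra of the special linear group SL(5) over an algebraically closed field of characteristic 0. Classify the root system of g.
This is sl(5), which has dimension 5^2 - 1 = 24 and rank 5 - 1 = 4 (a Cartan subalgebra is the diagonal traceless matrices). In the classification of classical Lie algebras, the special linear algebra sl(n+1) has type A_n; here n = 4, so the Dynkin diagram is a chain of 4 nodes with single edges (A_4). Hence the type is A_4.

type A_4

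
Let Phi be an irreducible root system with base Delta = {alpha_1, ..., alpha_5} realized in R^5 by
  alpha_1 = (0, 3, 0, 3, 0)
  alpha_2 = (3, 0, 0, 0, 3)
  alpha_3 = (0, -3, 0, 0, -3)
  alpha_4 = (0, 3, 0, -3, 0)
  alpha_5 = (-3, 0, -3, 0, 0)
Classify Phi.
Compute the Cartan integers a_ij = 2(alpha_i, alpha_j)/(alpha_j, alpha_j); the resulting 5x5 Cartan matrix is
[[2, 0, -1, 0, 0], [0, 2, -1, 0, -1], [-1, -1, 2, -1, 0], [0, 0, -1, 2, 0], [0, -1, 0, 0, 2]].
All simple roots have the same length, so the diagram is simply laced. The associated Dynkin diagram is a chain of 3 nodes with a fork of two nodes at one end (D_5), so the type is D_5 (the algebra so(10)).

D_5 (so(10))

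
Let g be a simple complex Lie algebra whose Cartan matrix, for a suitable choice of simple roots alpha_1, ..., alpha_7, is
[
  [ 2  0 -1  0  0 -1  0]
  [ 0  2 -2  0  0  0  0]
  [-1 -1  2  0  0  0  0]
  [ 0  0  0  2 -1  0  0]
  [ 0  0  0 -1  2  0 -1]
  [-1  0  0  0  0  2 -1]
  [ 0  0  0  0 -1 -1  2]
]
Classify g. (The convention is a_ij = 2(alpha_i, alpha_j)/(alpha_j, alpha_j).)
C_7 (sp(14))

The matrix has rank 7 with 2's on the diagonal. Reading the off-diagonal entries as Dynkin edges (a single edge where a_ij = a_ji = -1; a double or triple edge where a_ij * a_ji = 2 or 3), the diagram is a chain of 7 nodes with a double edge at one end; the terminal node there is the unique long simple root (C_7). One simple-root ordering that puts it in standard form is (alpha_4, alpha_5, alpha_7, alpha_6, alpha_1, alpha_3, alpha_2). So the algebra is type C_7, i.e. sp(14).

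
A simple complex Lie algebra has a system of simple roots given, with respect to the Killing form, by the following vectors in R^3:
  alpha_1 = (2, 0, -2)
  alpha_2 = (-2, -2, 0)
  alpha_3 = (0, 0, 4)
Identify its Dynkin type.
C3

Compute the Cartan integers a_ij = 2(alpha_i, alpha_j)/(alpha_j, alpha_j); the resulting 3x3 Cartan matrix is
[[2, -1, -1], [-1, 2, 0], [-2, 0, 2]].
The roots have two lengths (squared-length ratio 2:1); the short ones are alpha_{1,2}. The associated Dynkin diagram is a chain of 3 nodes with a double edge at one end; the terminal node there is the unique long simple root (C_3), so the type is C_3 (the algebra sp(6)).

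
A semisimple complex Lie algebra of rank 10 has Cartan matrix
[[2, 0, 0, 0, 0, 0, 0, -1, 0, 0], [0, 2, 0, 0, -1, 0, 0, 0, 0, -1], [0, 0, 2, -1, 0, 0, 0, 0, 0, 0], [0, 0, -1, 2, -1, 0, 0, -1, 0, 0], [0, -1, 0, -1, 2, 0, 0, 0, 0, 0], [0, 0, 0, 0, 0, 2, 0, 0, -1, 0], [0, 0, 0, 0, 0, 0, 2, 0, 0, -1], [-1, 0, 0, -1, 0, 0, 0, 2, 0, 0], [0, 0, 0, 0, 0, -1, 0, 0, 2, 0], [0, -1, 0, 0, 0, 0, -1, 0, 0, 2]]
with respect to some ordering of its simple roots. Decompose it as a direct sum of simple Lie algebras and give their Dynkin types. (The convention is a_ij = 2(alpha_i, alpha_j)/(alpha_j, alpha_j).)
The diagram associated to this matrix has two connected components: the simple roots {alpha_6, alpha_9} form a chain of 2 nodes with single edges (A_2), and {alpha_1, alpha_2, alpha_3, alpha_4, alpha_5, alpha_7, alpha_8, alpha_10} form a chain of 7 nodes with one extra node attached to the third node from one end (E_8). A semisimple Lie algebra decomposes uniquely as the direct sum of simple ideals, one per connected component of its Dynkin diagram, so g ≅ A_2 ⊕ E_8 (dimension 8 + 248 = 256).

A_2 (sl(3)) ⊕ E_8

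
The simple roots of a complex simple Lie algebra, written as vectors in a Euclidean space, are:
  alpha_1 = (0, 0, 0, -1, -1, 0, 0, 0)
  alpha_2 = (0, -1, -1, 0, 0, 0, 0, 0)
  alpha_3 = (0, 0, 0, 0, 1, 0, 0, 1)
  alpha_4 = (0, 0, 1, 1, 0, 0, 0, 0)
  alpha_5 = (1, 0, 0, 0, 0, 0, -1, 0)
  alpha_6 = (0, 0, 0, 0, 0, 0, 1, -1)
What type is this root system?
Compute the Cartan integers a_ij = 2(alpha_i, alpha_j)/(alpha_j, alpha_j); the resulting 6x6 Cartan matrix is
[[2, 0, -1, -1, 0, 0], [0, 2, 0, -1, 0, 0], [-1, 0, 2, 0, 0, -1], [-1, -1, 0, 2, 0, 0], [0, 0, 0, 0, 2, -1], [0, 0, -1, 0, -1, 2]].
All simple roots have the same length, so the diagram is simply laced. The associated Dynkin diagram is a chain of 6 nodes with single edges (A_6), so the type is A_6 (the algebra sl(7)).

A_6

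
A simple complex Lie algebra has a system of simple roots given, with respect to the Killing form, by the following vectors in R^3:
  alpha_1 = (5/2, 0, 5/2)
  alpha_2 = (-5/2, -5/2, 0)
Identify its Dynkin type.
Compute the Cartan integers a_ij = 2(alpha_i, alpha_j)/(alpha_j, alpha_j); the resulting 2x2 Cartan matrix is
[[2, -1], [-1, 2]].
All simple roots have the same length, so the diagram is simply laced. The associated Dynkin diagram is a chain of 2 nodes with single edges (A_2), so the type is A_2 (the algebra sl(3)).

type A_2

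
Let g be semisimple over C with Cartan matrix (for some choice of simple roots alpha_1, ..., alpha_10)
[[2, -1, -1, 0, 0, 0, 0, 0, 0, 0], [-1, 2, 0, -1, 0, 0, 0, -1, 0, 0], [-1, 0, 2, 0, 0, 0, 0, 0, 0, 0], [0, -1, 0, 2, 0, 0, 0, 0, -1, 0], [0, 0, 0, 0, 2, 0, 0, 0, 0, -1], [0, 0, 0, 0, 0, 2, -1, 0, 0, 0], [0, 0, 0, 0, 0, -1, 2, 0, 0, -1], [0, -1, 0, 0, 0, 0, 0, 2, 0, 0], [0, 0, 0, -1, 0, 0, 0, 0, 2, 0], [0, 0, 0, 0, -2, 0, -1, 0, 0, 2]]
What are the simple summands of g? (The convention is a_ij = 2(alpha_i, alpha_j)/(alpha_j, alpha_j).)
The diagram associated to this matrix has two connected components: the simple roots {alpha_5, alpha_6, alpha_7, alpha_10} form a chain of 4 nodes with a double edge at one end; the terminal node there is the unique short simple root (B_4), and {alpha_1, alpha_2, alpha_3, alpha_4, alpha_8, alpha_9} form a chain of 5 nodes with one extra node attached to the third node from one end (E_6). A semisimple Lie algebra decomposes uniquely as the direct sum of simple ideals, one per connected component of its Dynkin diagram, so g ≅ B_4 ⊕ E_6 (dimension 36 + 78 = 114).

type B_4 + type E_6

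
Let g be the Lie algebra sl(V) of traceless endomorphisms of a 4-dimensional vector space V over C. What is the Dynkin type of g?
This is sl(4), which has dimension 4^2 - 1 = 15 and rank 4 - 1 = 3 (a Cartan subalgebra is the diagonal traceless matrices). In the classification of classical Lie algebras, the special linear algebra sl(n+1) has type A_n; here n = 3, so the Dynkin diagram is a chain of 3 nodes with single edges (A_3). Hence the type is A_3.

A_3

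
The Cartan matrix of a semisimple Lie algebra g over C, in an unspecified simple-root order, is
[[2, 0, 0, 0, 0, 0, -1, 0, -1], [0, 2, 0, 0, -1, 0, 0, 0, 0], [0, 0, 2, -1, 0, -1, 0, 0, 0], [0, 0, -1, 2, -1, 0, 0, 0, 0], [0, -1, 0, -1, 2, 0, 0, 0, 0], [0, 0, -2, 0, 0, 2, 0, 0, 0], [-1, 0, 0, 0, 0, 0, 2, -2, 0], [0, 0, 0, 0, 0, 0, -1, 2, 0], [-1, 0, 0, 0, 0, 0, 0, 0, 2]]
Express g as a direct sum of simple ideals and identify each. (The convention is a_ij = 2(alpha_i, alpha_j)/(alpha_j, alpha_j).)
B_4 (so(9)) + C_5 (sp(10))

The diagram associated to this matrix has two connected components: the simple roots {alpha_1, alpha_7, alpha_8, alpha_9} form a chain of 4 nodes with a double edge at one end; the terminal node there is the unique short simple root (B_4), and {alpha_2, alpha_3, alpha_4, alpha_5, alpha_6} form a chain of 5 nodes with a double edge at one end; the terminal node there is the unique long simple root (C_5). A semisimple Lie algebra decomposes uniquely as the direct sum of simple ideals, one per connected component of its Dynkin diagram, so g ≅ B_4 ⊕ C_5 (dimension 36 + 55 = 91).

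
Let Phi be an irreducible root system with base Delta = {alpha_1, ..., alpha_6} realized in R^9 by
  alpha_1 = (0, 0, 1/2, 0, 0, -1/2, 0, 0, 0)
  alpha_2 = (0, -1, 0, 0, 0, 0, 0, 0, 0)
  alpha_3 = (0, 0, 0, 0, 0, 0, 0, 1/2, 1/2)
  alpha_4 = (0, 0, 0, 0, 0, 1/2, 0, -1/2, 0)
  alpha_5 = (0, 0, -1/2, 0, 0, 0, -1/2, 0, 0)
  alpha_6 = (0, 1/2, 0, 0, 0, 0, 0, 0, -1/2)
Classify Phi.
Compute the Cartan integers a_ij = 2(alpha_i, alpha_j)/(alpha_j, alpha_j); the resulting 6x6 Cartan matrix is
[[2, 0, 0, -1, -1, 0], [0, 2, 0, 0, 0, -2], [0, 0, 2, -1, 0, -1], [-1, 0, -1, 2, 0, 0], [-1, 0, 0, 0, 2, 0], [0, -1, -1, 0, 0, 2]].
The roots have two lengths (squared-length ratio 2:1); the short ones are alpha_{1,3,4,5,6}. The associated Dynkin diagram is a chain of 6 nodes with a double edge at one end; the terminal node there is the unique long simple root (C_6), so the type is C_6 (the algebra sp(12)).

type C_6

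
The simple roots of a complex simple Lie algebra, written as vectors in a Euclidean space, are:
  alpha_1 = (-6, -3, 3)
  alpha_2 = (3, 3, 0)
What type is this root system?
Compute the Cartan integers a_ij = 2(alpha_i, alpha_j)/(alpha_j, alpha_j); the resulting 2x2 Cartan matrix is
[[2, -3], [-1, 2]].
The roots have two lengths (squared-length ratio 3:1); the short ones are alpha_{2}. The associated Dynkin diagram is two nodes joined by a triple edge (G_2), so the type is G_2.

G_2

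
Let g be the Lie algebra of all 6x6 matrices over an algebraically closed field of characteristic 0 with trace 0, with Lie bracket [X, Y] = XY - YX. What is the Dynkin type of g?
This is sl(6), which has dimension 6^2 - 1 = 35 and rank 6 - 1 = 5 (a Cartan subalgebra is the diagonal traceless matrices). In the classification of classical Lie algebras, the special linear algebra sl(n+1) has type A_n; here n = 5, so the Dynkin diagram is a chain of 5 nodes with single edges (A_5). Hence the type is A_5.

A_5 (sl(6))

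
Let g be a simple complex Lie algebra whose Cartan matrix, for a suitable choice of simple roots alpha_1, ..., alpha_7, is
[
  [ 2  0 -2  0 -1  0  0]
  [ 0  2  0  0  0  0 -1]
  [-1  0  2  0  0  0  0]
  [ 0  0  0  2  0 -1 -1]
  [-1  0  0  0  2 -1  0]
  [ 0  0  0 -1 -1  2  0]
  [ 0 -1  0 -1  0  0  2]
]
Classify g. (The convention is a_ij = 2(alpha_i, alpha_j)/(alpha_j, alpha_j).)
B7

The matrix has rank 7 with 2's on the diagonal. Reading the off-diagonal entries as Dynkin edges (a single edge where a_ij = a_ji = -1; a double or triple edge where a_ij * a_ji = 2 or 3), the diagram is a chain of 7 nodes with a double edge at one end; the terminal node there is the unique short simple root (B_7). One simple-root ordering that puts it in standard form is (alpha_2, alpha_7, alpha_4, alpha_6, alpha_5, alpha_1, alpha_3). So the algebra is type B_7, i.e. so(15).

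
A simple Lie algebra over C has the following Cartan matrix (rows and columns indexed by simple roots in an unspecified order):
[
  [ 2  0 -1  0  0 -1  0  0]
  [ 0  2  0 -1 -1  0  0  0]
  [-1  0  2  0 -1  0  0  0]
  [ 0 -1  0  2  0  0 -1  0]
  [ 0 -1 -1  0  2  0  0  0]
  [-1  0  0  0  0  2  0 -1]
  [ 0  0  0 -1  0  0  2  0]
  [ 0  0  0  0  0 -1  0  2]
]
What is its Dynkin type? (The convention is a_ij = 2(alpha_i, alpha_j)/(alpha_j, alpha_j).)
The matrix has rank 8 with 2's on the diagonal. Reading the off-diagonal entries as Dynkin edges (a single edge where a_ij = a_ji = -1; a double or triple edge where a_ij * a_ji = 2 or 3), the diagram is a chain of 8 nodes with single edges (A_8). One simple-root ordering that puts it in standard form is (alpha_7, alpha_4, alpha_2, alpha_5, alpha_3, alpha_1, alpha_6, alpha_8). So the algebra is type A_8, i.e. sl(9).

type A_8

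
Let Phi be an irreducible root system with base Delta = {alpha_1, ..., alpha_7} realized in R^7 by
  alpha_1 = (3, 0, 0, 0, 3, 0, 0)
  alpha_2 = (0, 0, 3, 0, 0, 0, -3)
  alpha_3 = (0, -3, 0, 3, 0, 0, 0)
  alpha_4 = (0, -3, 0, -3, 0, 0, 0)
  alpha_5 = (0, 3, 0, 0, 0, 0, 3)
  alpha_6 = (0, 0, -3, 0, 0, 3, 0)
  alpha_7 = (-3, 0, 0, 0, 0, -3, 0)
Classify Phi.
Compute the Cartan integers a_ij = 2(alpha_i, alpha_j)/(alpha_j, alpha_j); the resulting 7x7 Cartan matrix is
[[2, 0, 0, 0, 0, 0, -1], [0, 2, 0, 0, -1, -1, 0], [0, 0, 2, 0, -1, 0, 0], [0, 0, 0, 2, -1, 0, 0], [0, -1, -1, -1, 2, 0, 0], [0, -1, 0, 0, 0, 2, -1], [-1, 0, 0, 0, 0, -1, 2]].
All simple roots have the same length, so the diagram is simply laced. The associated Dynkin diagram is a chain of 5 nodes with a fork of two nodes at one end (D_7), so the type is D_7 (the algebra so(14)).

D_7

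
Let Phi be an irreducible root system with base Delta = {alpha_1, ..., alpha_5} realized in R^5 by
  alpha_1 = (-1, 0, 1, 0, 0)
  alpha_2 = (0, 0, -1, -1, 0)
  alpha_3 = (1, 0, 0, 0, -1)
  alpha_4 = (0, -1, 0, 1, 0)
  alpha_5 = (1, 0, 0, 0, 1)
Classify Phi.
D_5 (so(10))

Compute the Cartan integers a_ij = 2(alpha_i, alpha_j)/(alpha_j, alpha_j); the resulting 5x5 Cartan matrix is
[[2, -1, -1, 0, -1], [-1, 2, 0, -1, 0], [-1, 0, 2, 0, 0], [0, -1, 0, 2, 0], [-1, 0, 0, 0, 2]].
All simple roots have the same length, so the diagram is simply laced. The associated Dynkin diagram is a chain of 3 nodes with a fork of two nodes at one end (D_5), so the type is D_5 (the algebra so(10)).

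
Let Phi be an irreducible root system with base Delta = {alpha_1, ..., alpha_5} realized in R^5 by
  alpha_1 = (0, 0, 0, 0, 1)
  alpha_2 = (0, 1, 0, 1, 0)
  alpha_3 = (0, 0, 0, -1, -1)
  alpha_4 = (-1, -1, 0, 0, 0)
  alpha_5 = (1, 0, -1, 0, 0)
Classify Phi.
B5

Compute the Cartan integers a_ij = 2(alpha_i, alpha_j)/(alpha_j, alpha_j); the resulting 5x5 Cartan matrix is
[[2, 0, -1, 0, 0], [0, 2, -1, -1, 0], [-2, -1, 2, 0, 0], [0, -1, 0, 2, -1], [0, 0, 0, -1, 2]].
The roots have two lengths (squared-length ratio 2:1); the short ones are alpha_{1}. The associated Dynkin diagram is a chain of 5 nodes with a double edge at one end; the terminal node there is the unique short simple root (B_5), so the type is B_5 (the algebra so(11)).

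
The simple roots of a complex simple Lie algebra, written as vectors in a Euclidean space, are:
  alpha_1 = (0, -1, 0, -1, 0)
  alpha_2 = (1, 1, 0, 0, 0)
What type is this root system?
type A_2

Compute the Cartan integers a_ij = 2(alpha_i, alpha_j)/(alpha_j, alpha_j); the resulting 2x2 Cartan matrix is
[[2, -1], [-1, 2]].
All simple roots have the same length, so the diagram is simply laced. The associated Dynkin diagram is a chain of 2 nodes with single edges (A_2), so the type is A_2 (the algebra sl(3)).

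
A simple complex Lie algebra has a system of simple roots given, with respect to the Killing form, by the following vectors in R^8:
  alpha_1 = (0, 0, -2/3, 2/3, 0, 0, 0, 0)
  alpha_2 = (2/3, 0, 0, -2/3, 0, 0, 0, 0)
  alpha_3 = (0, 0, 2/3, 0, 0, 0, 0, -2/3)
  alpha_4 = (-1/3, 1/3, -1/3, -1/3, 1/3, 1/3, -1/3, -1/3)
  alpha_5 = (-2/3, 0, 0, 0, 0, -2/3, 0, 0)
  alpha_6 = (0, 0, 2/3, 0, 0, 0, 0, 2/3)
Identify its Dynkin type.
Compute the Cartan integers a_ij = 2(alpha_i, alpha_j)/(alpha_j, alpha_j); the resulting 6x6 Cartan matrix is
[[2, -1, -1, 0, 0, -1], [-1, 2, 0, 0, -1, 0], [-1, 0, 2, 0, 0, 0], [0, 0, 0, 2, 0, -1], [0, -1, 0, 0, 2, 0], [-1, 0, 0, -1, 0, 2]].
All simple roots have the same length, so the diagram is simply laced. The associated Dynkin diagram is a chain of 5 nodes with one extra node attached to the third node from one end (E_6), so the type is E_6.

E_6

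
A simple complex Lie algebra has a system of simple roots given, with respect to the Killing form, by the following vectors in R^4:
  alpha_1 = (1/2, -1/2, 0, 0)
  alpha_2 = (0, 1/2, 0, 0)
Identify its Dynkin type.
Compute the Cartan integers a_ij = 2(alpha_i, alpha_j)/(alpha_j, alpha_j); the resulting 2x2 Cartan matrix is
[[2, -2], [-1, 2]].
The roots have two lengths (squared-length ratio 2:1); the short ones are alpha_{2}. The associated Dynkin diagram is a chain of 2 nodes with a double edge at one end; the terminal node there is the unique short simple root (B_2), so the type is B_2 (the algebra so(5)).

type B_2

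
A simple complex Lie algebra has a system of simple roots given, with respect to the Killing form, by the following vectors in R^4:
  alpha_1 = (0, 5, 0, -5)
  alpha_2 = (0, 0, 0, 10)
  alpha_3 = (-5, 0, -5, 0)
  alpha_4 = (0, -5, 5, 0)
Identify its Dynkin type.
C4

Compute the Cartan integers a_ij = 2(alpha_i, alpha_j)/(alpha_j, alpha_j); the resulting 4x4 Cartan matrix is
[[2, -1, 0, -1], [-2, 2, 0, 0], [0, 0, 2, -1], [-1, 0, -1, 2]].
The roots have two lengths (squared-length ratio 2:1); the short ones are alpha_{1,3,4}. The associated Dynkin diagram is a chain of 4 nodes with a double edge at one end; the terminal node there is the unique long simple root (C_4), so the type is C_4 (the algebra sp(8)).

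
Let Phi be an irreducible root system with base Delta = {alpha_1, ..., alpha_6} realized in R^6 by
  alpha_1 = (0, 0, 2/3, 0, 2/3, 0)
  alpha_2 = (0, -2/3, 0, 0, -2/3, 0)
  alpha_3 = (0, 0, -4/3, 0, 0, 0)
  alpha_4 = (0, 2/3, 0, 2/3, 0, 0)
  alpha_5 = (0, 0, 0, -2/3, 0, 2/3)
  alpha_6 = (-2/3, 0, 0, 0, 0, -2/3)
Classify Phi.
Compute the Cartan integers a_ij = 2(alpha_i, alpha_j)/(alpha_j, alpha_j); the resulting 6x6 Cartan matrix is
[[2, -1, -1, 0, 0, 0], [-1, 2, 0, -1, 0, 0], [-2, 0, 2, 0, 0, 0], [0, -1, 0, 2, -1, 0], [0, 0, 0, -1, 2, -1], [0, 0, 0, 0, -1, 2]].
The roots have two lengths (squared-length ratio 2:1); the short ones are alpha_{1,2,4,5,6}. The associated Dynkin diagram is a chain of 6 nodes with a double edge at one end; the terminal node there is the unique long simple root (C_6), so the type is C_6 (the algebra sp(12)).

C_6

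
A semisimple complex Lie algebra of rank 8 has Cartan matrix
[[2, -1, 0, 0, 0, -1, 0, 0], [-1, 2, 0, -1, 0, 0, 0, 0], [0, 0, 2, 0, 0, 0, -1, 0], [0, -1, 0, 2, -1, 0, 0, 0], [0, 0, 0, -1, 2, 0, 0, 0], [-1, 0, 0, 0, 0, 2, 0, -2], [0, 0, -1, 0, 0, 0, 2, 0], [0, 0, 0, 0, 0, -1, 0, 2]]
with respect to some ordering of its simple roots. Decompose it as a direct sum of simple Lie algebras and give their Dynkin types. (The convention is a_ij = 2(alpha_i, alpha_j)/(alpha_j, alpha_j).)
The diagram associated to this matrix has two connected components: the simple roots {alpha_3, alpha_7} form a chain of 2 nodes with single edges (A_2), and {alpha_1, alpha_2, alpha_4, alpha_5, alpha_6, alpha_8} form a chain of 6 nodes with a double edge at one end; the terminal node there is the unique short simple root (B_6). A semisimple Lie algebra decomposes uniquely as the direct sum of simple ideals, one per connected component of its Dynkin diagram, so g ≅ A_2 ⊕ B_6 (dimension 8 + 78 = 86).

type A_2 + type B_6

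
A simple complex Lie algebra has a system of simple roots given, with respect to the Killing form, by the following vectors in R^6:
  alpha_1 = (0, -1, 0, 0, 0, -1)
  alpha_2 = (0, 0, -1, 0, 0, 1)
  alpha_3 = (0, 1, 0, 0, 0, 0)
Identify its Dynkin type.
Compute the Cartan integers a_ij = 2(alpha_i, alpha_j)/(alpha_j, alpha_j); the resulting 3x3 Cartan matrix is
[[2, -1, -2], [-1, 2, 0], [-1, 0, 2]].
The roots have two lengths (squared-length ratio 2:1); the short ones are alpha_{3}. The associated Dynkin diagram is a chain of 3 nodes with a double edge at one end; the terminal node there is the unique short simple root (B_3), so the type is B_3 (the algebra so(7)).

B_3 (so(7))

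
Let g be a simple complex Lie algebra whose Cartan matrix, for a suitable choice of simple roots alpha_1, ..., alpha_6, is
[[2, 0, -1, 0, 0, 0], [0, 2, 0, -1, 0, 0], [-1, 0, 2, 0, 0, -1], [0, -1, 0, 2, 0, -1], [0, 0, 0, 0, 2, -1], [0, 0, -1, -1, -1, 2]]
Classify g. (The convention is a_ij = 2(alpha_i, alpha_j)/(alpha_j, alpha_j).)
The matrix has rank 6 with 2's on the diagonal. Reading the off-diagonal entries as Dynkin edges (a single edge where a_ij = a_ji = -1; a double or triple edge where a_ij * a_ji = 2 or 3), the diagram is a chain of 5 nodes with one extra node attached to the third node from one end (E_6). One simple-root ordering that puts it in standard form is (alpha_1, alpha_5, alpha_3, alpha_6, alpha_4, alpha_2). So the algebra is type E_6.

E_6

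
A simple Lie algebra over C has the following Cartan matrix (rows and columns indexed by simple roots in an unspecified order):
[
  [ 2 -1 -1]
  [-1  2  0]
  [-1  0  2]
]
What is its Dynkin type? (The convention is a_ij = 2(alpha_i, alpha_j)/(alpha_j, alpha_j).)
A3

The matrix has rank 3 with 2's on the diagonal. Reading the off-diagonal entries as Dynkin edges (a single edge where a_ij = a_ji = -1; a double or triple edge where a_ij * a_ji = 2 or 3), the diagram is a chain of 3 nodes with single edges (A_3). One simple-root ordering that puts it in standard form is (alpha_2, alpha_1, alpha_3). So the algebra is type A_3, i.e. sl(4).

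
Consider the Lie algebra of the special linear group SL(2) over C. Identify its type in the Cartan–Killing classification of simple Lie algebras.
This is sl(2), which has dimension 2^2 - 1 = 3 and rank 2 - 1 = 1 (a Cartan subalgebra is the diagonal traceless matrices). In the classification of classical Lie algebras, the special linear algebra sl(n+1) has type A_n; here n = 1, so the Dynkin diagram is a chain of 1 nodes with single edges (A_1). Hence the type is A_1.

A1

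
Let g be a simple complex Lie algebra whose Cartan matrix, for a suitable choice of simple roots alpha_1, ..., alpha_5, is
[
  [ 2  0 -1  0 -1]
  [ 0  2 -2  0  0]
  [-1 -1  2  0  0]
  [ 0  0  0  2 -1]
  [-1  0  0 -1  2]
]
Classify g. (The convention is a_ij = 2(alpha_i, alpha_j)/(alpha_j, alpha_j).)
C_5 (sp(10))

The matrix has rank 5 with 2's on the diagonal. Reading the off-diagonal entries as Dynkin edges (a single edge where a_ij = a_ji = -1; a double or triple edge where a_ij * a_ji = 2 or 3), the diagram is a chain of 5 nodes with a double edge at one end; the terminal node there is the unique long simple root (C_5). One simple-root ordering that puts it in standard form is (alpha_4, alpha_5, alpha_1, alpha_3, alpha_2). So the algebra is type C_5, i.e. sp(10).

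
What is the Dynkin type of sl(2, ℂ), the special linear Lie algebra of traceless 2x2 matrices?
type A_1

This is sl(2), which has dimension 2^2 - 1 = 3 and rank 2 - 1 = 1 (a Cartan subalgebra is the diagonal traceless matrices). In the classification of classical Lie algebras, the special linear algebra sl(n+1) has type A_n; here n = 1, so the Dynkin diagram is a chain of 1 nodes with single edges (A_1). Hence the type is A_1.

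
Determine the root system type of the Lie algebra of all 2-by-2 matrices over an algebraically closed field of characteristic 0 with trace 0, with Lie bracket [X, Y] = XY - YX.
type A_1

This is sl(2), which has dimension 2^2 - 1 = 3 and rank 2 - 1 = 1 (a Cartan subalgebra is the diagonal traceless matrices). In the classification of classical Lie algebras, the special linear algebra sl(n+1) has type A_n; here n = 1, so the Dynkin diagram is a chain of 1 nodes with single edges (A_1). Hence the type is A_1.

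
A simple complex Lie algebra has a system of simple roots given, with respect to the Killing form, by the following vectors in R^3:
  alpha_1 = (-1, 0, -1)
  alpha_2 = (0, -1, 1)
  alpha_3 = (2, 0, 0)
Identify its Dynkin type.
C_3 (sp(6))

Compute the Cartan integers a_ij = 2(alpha_i, alpha_j)/(alpha_j, alpha_j); the resulting 3x3 Cartan matrix is
[[2, -1, -1], [-1, 2, 0], [-2, 0, 2]].
The roots have two lengths (squared-length ratio 2:1); the short ones are alpha_{1,2}. The associated Dynkin diagram is a chain of 3 nodes with a double edge at one end; the terminal node there is the unique long simple root (C_3), so the type is C_3 (the algebra sp(6)).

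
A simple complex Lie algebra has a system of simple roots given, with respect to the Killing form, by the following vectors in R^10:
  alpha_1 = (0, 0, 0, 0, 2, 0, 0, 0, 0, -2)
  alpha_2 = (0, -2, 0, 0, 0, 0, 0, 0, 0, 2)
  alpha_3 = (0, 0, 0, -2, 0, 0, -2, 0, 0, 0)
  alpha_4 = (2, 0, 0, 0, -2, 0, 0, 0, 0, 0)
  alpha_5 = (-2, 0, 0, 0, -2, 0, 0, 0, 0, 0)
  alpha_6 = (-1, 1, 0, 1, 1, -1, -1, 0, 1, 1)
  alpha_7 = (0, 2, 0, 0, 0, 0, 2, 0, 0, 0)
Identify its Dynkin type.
Compute the Cartan integers a_ij = 2(alpha_i, alpha_j)/(alpha_j, alpha_j); the resulting 7x7 Cartan matrix is
[[2, -1, 0, -1, -1, 0, 0], [-1, 2, 0, 0, 0, 0, -1], [0, 0, 2, 0, 0, 0, -1], [-1, 0, 0, 2, 0, -1, 0], [-1, 0, 0, 0, 2, 0, 0], [0, 0, 0, -1, 0, 2, 0], [0, -1, -1, 0, 0, 0, 2]].
All simple roots have the same length, so the diagram is simply laced. The associated Dynkin diagram is a chain of 6 nodes with one extra node attached to the third node from one end (E_7), so the type is E_7.

E7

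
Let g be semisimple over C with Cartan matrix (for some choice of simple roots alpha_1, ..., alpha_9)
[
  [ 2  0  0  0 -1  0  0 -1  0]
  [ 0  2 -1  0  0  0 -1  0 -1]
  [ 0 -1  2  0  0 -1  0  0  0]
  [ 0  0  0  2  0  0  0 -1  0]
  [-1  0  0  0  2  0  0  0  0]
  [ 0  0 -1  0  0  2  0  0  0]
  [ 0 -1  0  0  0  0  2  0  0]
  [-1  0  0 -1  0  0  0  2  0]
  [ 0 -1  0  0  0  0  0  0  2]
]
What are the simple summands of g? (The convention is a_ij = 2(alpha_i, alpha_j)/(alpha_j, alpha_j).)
type A_4 ⊕ type D_5

The diagram associated to this matrix has two connected components: the simple roots {alpha_1, alpha_4, alpha_5, alpha_8} form a chain of 4 nodes with single edges (A_4), and {alpha_2, alpha_3, alpha_6, alpha_7, alpha_9} form a chain of 3 nodes with a fork of two nodes at one end (D_5). A semisimple Lie algebra decomposes uniquely as the direct sum of simple ideals, one per connected component of its Dynkin diagram, so g ≅ A_4 ⊕ D_5 (dimension 24 + 45 = 69).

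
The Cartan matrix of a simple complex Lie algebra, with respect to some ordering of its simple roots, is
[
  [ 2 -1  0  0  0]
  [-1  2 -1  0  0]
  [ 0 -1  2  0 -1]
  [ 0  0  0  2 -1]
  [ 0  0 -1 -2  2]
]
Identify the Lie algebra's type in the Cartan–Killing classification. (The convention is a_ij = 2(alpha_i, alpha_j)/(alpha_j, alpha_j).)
The matrix has rank 5 with 2's on the diagonal. Reading the off-diagonal entries as Dynkin edges (a single edge where a_ij = a_ji = -1; a double or triple edge where a_ij * a_ji = 2 or 3), the diagram is a chain of 5 nodes with a double edge at one end; the terminal node there is the unique short simple root (B_5). One simple-root ordering that puts it in standard form is (alpha_1, alpha_2, alpha_3, alpha_5, alpha_4). So the algebra is type B_5, i.e. so(11).

B_5 (so(11))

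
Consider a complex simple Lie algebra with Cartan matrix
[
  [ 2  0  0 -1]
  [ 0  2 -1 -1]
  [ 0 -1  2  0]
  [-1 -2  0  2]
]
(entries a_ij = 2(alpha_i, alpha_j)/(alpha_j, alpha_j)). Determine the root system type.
The matrix has rank 4 with 2's on the diagonal. Reading the off-diagonal entries as Dynkin edges (a single edge where a_ij = a_ji = -1; a double or triple edge where a_ij * a_ji = 2 or 3), the diagram is a chain of 4 nodes with a double edge between the middle two (F_4). One simple-root ordering that puts it in standard form is (alpha_1, alpha_4, alpha_2, alpha_3). So the algebra is type F_4.

type F_4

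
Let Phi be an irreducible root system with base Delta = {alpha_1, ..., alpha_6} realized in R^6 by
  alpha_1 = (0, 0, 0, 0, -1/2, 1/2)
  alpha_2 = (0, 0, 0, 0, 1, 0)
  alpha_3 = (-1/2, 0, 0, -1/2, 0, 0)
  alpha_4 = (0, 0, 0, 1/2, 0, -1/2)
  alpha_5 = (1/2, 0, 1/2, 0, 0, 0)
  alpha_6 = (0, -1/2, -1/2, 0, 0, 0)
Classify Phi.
C_6

Compute the Cartan integers a_ij = 2(alpha_i, alpha_j)/(alpha_j, alpha_j); the resulting 6x6 Cartan matrix is
[[2, -1, 0, -1, 0, 0], [-2, 2, 0, 0, 0, 0], [0, 0, 2, -1, -1, 0], [-1, 0, -1, 2, 0, 0], [0, 0, -1, 0, 2, -1], [0, 0, 0, 0, -1, 2]].
The roots have two lengths (squared-length ratio 2:1); the short ones are alpha_{1,3,4,5,6}. The associated Dynkin diagram is a chain of 6 nodes with a double edge at one end; the terminal node there is the unique long simple root (C_6), so the type is C_6 (the algebra sp(12)).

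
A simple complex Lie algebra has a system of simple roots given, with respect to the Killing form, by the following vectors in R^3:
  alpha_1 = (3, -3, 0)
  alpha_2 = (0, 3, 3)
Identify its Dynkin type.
A2

Compute the Cartan integers a_ij = 2(alpha_i, alpha_j)/(alpha_j, alpha_j); the resulting 2x2 Cartan matrix is
[[2, -1], [-1, 2]].
All simple roots have the same length, so the diagram is simply laced. The associated Dynkin diagram is a chain of 2 nodes with single edges (A_2), so the type is A_2 (the algebra sl(3)).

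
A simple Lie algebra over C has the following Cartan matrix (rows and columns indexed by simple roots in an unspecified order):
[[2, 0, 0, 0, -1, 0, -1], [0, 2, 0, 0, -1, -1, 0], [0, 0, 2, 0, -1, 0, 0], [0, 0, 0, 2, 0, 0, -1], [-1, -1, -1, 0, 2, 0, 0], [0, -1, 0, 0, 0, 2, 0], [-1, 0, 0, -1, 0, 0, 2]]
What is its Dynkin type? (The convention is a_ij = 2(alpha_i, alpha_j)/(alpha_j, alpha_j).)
E7

The matrix has rank 7 with 2's on the diagonal. Reading the off-diagonal entries as Dynkin edges (a single edge where a_ij = a_ji = -1; a double or triple edge where a_ij * a_ji = 2 or 3), the diagram is a chain of 6 nodes with one extra node attached to the third node from one end (E_7). One simple-root ordering that puts it in standard form is (alpha_6, alpha_3, alpha_2, alpha_5, alpha_1, alpha_7, alpha_4). So the algebra is type E_7.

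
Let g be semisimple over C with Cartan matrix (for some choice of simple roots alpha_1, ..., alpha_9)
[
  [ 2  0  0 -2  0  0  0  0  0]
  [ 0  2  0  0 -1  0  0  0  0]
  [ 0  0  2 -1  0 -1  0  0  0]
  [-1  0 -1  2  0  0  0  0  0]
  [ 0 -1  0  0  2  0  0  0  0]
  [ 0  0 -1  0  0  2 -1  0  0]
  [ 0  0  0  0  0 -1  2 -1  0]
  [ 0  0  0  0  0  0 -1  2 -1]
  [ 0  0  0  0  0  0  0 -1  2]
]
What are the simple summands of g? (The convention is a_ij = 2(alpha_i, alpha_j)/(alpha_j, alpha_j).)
A_2 + C_7

The diagram associated to this matrix has two connected components: the simple roots {alpha_2, alpha_5} form a chain of 2 nodes with single edges (A_2), and {alpha_1, alpha_3, alpha_4, alpha_6, alpha_7, alpha_8, alpha_9} form a chain of 7 nodes with a double edge at one end; the terminal node there is the unique long simple root (C_7). A semisimple Lie algebra decomposes uniquely as the direct sum of simple ideals, one per connected component of its Dynkin diagram, so g ≅ A_2 ⊕ C_7 (dimension 8 + 105 = 113).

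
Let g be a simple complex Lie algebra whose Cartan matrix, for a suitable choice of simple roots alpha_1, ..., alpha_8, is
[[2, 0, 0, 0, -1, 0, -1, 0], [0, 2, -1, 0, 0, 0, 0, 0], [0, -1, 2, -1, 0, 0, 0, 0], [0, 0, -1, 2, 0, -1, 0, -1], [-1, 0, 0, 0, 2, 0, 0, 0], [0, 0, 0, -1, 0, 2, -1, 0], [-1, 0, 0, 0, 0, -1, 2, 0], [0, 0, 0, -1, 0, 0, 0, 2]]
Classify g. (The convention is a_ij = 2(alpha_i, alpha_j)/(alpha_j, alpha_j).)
The matrix has rank 8 with 2's on the diagonal. Reading the off-diagonal entries as Dynkin edges (a single edge where a_ij = a_ji = -1; a double or triple edge where a_ij * a_ji = 2 or 3), the diagram is a chain of 7 nodes with one extra node attached to the third node from one end (E_8). One simple-root ordering that puts it in standard form is (alpha_2, alpha_8, alpha_3, alpha_4, alpha_6, alpha_7, alpha_1, alpha_5). So the algebra is type E_8.

E_8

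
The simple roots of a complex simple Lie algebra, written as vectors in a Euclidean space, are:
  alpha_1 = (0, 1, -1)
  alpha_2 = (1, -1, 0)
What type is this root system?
type A_2

Compute the Cartan integers a_ij = 2(alpha_i, alpha_j)/(alpha_j, alpha_j); the resulting 2x2 Cartan matrix is
[[2, -1], [-1, 2]].
All simple roots have the same length, so the diagram is simply laced. The associated Dynkin diagram is a chain of 2 nodes with single edges (A_2), so the type is A_2 (the algebra sl(3)).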